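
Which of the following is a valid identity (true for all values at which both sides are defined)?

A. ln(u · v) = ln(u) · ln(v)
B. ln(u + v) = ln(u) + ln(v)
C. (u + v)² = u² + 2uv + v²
C

A: fails at (3, 5) — LHS = ln(15) ≈ 2.708, RHS = ln(3)·ln(5) ≈ 1.768.
B: fails at (1, 3) — LHS = ln(4) ≈ 1.386, RHS = ln(3) ≈ 1.099.
C: holds — e.g. at (3, 3), both sides equal 36.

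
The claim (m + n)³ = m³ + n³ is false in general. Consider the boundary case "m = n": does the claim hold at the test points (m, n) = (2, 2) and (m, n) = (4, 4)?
No, fails at both test points

At (2, 2): LHS = 64 ≠ RHS = 16
At (4, 4): LHS = 512 ≠ RHS = 128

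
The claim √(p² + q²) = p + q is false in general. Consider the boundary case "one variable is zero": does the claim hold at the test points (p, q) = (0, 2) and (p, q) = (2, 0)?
At (0, 2): LHS = 2, RHS = 2 → equal
At (2, 0): LHS = 2, RHS = 2 → equal

So the claim does hold at both of these boundary points, even though it is not an identity.

Answer: Yes, holds at both test points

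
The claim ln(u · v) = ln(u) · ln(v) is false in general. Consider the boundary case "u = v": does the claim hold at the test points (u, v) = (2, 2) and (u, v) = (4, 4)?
At (2, 2): LHS = ln(4) ≈ 1.386 ≠ RHS = ln(2)² ≈ 0.4805
At (4, 4): LHS = ln(16) ≈ 2.773 ≠ RHS = ln(4)² ≈ 1.922

Answer: No, fails at both test points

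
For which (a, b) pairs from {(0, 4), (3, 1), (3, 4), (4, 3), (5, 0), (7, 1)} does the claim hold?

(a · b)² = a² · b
Testing each pair:
(0, 4): LHS = 0, RHS = 0 → holds
(3, 1): LHS = 9, RHS = 9 → holds
(3, 4): LHS = 144, RHS = 36 → fails
(4, 3): LHS = 144, RHS = 48 → fails
(5, 0): LHS = 0, RHS = 0 → holds
(7, 1): LHS = 49, RHS = 49 → holds

4 of 6 pairs satisfy the claim.

Answer: (0, 4), (3, 1), (5, 0), (7, 1)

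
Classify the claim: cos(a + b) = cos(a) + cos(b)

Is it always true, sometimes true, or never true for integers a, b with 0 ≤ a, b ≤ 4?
The claim fails for every pair in the range. For instance at (a, b) = (1, 2): LHS = cos(3) ≈ -0.99, RHS = cos(2) + cos(1) ≈ 0.1242.

Answer: Never true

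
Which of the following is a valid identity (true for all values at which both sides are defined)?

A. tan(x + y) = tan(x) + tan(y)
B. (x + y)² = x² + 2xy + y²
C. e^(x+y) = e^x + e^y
B

A: fails at (1, 3) — LHS = tan(4) ≈ 1.158, RHS = tan(3) + tan(1) ≈ 1.415.
B: holds — e.g. at (2, 2), both sides equal 16.
C: fails at (3, 7) — LHS = e^10 ≈ 22026.5, RHS = e^3 + e^7 ≈ 1117.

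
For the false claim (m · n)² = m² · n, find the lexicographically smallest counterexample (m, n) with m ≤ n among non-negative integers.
(m, n) = (1, 2)

At (0, 5): both sides equal 0, so it holds there.
At (0, 7): both sides equal 0, so it holds there.

Substituting (1, 2) into the claim:
LHS = (1 · 2)² = 4
RHS = 1² · 2 = 2

Since LHS ≠ RHS, this pair disproves the claim, and no lexicographically smaller pair (m ≤ n, non-negative integers) does.

For instance (6, 7) is also a counterexample (LHS = 1764, RHS = 252), but it's lexicographically larger.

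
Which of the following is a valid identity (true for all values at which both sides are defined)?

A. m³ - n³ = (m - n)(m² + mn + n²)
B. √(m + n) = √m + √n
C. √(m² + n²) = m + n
A: holds — e.g. at (2, 5), both sides equal -117.
B: fails at (5, 8) — LHS = √(13) ≈ 3.606, RHS = √(5) + 2·√(2) ≈ 5.064.
C: fails at (1, 2) — LHS = √(5) ≈ 2.236, RHS = 3.

Answer: A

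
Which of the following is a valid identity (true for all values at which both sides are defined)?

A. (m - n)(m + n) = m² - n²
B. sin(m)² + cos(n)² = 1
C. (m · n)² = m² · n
A: holds — e.g. at (1, 5), both sides equal -24.
B: fails at (2, 5) — LHS = cos(5)² + sin(2)² ≈ 0.9073, RHS = 1.
C: fails at (5, 8) — LHS = 1600, RHS = 200.

Answer: A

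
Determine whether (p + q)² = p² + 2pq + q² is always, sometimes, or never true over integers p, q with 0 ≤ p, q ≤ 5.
The identity holds for every pair in the range. For instance at (p, q) = (3, 1): both sides equal 16.

Answer: Always true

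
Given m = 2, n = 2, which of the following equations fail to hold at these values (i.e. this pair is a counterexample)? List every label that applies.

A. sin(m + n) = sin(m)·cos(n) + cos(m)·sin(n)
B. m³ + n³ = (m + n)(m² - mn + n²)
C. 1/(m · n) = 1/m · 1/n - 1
Evaluating each claim at the given values:
A. LHS = sin(4) ≈ -0.7568, RHS = 2·sin(2)·cos(2) ≈ -0.7568 → holds here (LHS = RHS)
B. LHS = 16, RHS = 16 → holds here (LHS = RHS)
C. LHS = 1/4, RHS = -3/4 → fails here (LHS ≠ RHS)

Answer: C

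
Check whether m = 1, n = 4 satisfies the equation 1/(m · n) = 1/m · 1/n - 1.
Fails

Substituting m = 1, n = 4:

LHS = 1/(1 · 4) = 1/4
RHS = 1/1 · 1/4 - 1 = -3/4

LHS ≠ RHS, so the equation does not hold at this point.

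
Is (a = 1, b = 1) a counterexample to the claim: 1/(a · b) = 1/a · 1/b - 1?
Substituting a = 1, b = 1:
LHS = 1/(1 · 1) = 1
RHS = 1/1 · 1/1 - 1 = 0

Since LHS ≠ RHS, this pair disproves the claim.

Answer: Yes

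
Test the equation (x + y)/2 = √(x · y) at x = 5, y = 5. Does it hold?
Substituting x = 5, y = 5:

LHS = (5 + 5)/2 = 5
RHS = √(5 · 5) = 5

LHS = RHS, so the equation holds at this point.

Answer: Holds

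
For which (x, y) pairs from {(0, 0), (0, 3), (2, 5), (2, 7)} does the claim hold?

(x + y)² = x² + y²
(0, 0), (0, 3)

Testing each pair:
(0, 0): LHS = 0, RHS = 0 → holds
(0, 3): LHS = 9, RHS = 9 → holds
(2, 5): LHS = 49, RHS = 29 → fails
(2, 7): LHS = 81, RHS = 53 → fails

2 of 4 pairs satisfy the claim.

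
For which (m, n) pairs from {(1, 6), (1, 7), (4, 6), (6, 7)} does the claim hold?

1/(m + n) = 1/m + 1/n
None

Testing each pair:
(1, 6): LHS = 1/7, RHS = 7/6 → fails
(1, 7): LHS = 1/8, RHS = 8/7 → fails
(4, 6): LHS = 1/10, RHS = 5/12 → fails
(6, 7): LHS = 1/13, RHS = 13/42 → fails

No pair satisfies the claim.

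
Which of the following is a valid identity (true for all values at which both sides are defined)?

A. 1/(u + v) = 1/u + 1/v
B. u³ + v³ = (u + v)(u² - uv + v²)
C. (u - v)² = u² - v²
B

A: fails at (6, 7) — LHS = 1/13, RHS = 13/42.
B: holds — e.g. at (4, 4), both sides equal 128.
C: fails at (0, 1) — LHS = 1, RHS = -1.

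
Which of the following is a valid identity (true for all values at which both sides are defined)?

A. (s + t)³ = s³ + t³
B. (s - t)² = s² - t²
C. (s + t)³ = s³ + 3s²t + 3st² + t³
A: fails at (1, 2) — LHS = 27, RHS = 9.
B: fails at (5, 8) — LHS = 9, RHS = -39.
C: holds — e.g. at (4, 5), both sides equal 729.

Answer: C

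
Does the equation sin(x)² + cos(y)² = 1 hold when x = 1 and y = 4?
Fails

Substituting x = 1, y = 4:

LHS = sin(1)² + cos(4)² ≈ 1.135
RHS = 1

LHS ≠ RHS, so the equation does not hold at this point.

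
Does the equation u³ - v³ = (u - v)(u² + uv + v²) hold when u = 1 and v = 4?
Substituting u = 1, v = 4:

LHS = 1³ - 4³ = -63
RHS = (1 - 4)(1² + 1·4 + 4²) = -63

LHS = RHS, so the equation holds at this point.

Answer: Holds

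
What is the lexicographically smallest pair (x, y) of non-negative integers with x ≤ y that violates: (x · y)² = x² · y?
(x, y) = (1, 2)

At (0, 1): both sides equal 0, so it holds there.

Substituting (1, 2) into the claim:
LHS = (1 · 2)² = 4
RHS = 1² · 2 = 2

Since LHS ≠ RHS, this pair disproves the claim, and no lexicographically smaller pair (x ≤ y, non-negative integers) does.

For instance (4, 5) is also a counterexample (LHS = 400, RHS = 80), but it's lexicographically larger.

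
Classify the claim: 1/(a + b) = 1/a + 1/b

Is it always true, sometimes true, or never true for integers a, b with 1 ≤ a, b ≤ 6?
Never true

The claim fails for every pair in the range. For instance at (a, b) = (1, 4): LHS = 1/5, RHS = 5/4.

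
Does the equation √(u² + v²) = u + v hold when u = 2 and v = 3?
Substituting u = 2, v = 3:

LHS = √(2² + 3²) = √(13) ≈ 3.606
RHS = 2 + 3 = 5

LHS ≠ RHS, so the equation does not hold at this point.

Answer: Fails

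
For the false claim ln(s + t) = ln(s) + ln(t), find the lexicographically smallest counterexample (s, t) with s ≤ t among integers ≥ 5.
Substituting (5, 5) into the claim:
LHS = ln(5 + 5) = ln(10) ≈ 2.303
RHS = ln(5) + ln(5) = 2·ln(5) ≈ 3.219

Since LHS ≠ RHS, this pair disproves the claim, and no lexicographically smaller pair (s ≤ t, integers ≥ 5) does.

For instance (6, 10) is also a counterexample (LHS = ln(16) ≈ 2.773, RHS = ln(6) + ln(10) ≈ 4.094), but it's lexicographically larger.

Answer: (s, t) = (5, 5)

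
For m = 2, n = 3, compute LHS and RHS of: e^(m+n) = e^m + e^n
LHS = e^(2+3) = e^5 ≈ 148.4
RHS = e^2 + e^3 ≈ 27.47

LHS ≠ RHS (they differ by about 120.9), so the equation does not hold here.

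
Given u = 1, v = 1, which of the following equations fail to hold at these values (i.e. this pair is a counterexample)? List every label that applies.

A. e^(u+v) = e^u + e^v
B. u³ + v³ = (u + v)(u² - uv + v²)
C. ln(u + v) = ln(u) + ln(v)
A, C

Evaluating each claim at the given values:
A. LHS = e^2 ≈ 7.389, RHS = 2·e ≈ 5.437 → fails here (LHS ≠ RHS)
B. LHS = 2, RHS = 2 → holds here (LHS = RHS)
C. LHS = ln(2) ≈ 0.6931, RHS = 0 → fails here (LHS ≠ RHS)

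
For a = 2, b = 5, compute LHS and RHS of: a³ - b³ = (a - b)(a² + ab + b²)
LHS = 2³ - 5³ = -117
RHS = (2 - 5)(2² + 2·5 + 5²) = -117

LHS = RHS: the two sides agree.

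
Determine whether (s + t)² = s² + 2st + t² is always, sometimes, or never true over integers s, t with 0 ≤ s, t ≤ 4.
Always true

The identity holds for every pair in the range. For instance at (s, t) = (1, 4): both sides equal 25.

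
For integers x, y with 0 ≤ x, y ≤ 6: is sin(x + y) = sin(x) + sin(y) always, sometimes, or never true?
Sometimes true

It holds at (x, y) = (0, 6) (both sides equal sin(6) ≈ -0.2794), but fails at (x, y) = (5, 6) (LHS = sin(11) ≈ -1, RHS = sin(5) + sin(6) ≈ -1.238).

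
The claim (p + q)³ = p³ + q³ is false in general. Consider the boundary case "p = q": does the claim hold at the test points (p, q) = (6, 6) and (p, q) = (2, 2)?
At (6, 6): LHS = 1728 ≠ RHS = 432
At (2, 2): LHS = 64 ≠ RHS = 16

Answer: No, fails at both test points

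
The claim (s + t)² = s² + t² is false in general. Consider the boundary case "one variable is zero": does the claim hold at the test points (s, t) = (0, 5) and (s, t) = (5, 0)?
Yes, holds at both test points

At (0, 5): LHS = 25, RHS = 25 → equal
At (5, 0): LHS = 25, RHS = 25 → equal

So the claim does hold at both of these boundary points, even though it is not an identity.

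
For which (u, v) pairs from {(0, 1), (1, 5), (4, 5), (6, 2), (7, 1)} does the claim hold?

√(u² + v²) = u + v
Testing each pair:
(0, 1): LHS = 1, RHS = 1 → holds
(1, 5): LHS = √(26) ≈ 5.099, RHS = 6 → fails
(4, 5): LHS = √(41) ≈ 6.403, RHS = 9 → fails
(6, 2): LHS = 2·√(10) ≈ 6.325, RHS = 8 → fails
(7, 1): LHS = 5·√(2) ≈ 7.071, RHS = 8 → fails

1 of 5 pairs satisfies the claim.

Answer: (0, 1)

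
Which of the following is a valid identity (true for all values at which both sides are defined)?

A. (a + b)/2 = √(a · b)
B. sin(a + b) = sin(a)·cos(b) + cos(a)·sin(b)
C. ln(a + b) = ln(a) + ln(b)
B

A: fails at (1, 2) — LHS = 3/2, RHS = √(2) ≈ 1.414.
B: holds — e.g. at (4, 6), both sides equal sin(10) ≈ -0.544.
C: fails at (6, 7) — LHS = ln(13) ≈ 2.565, RHS = ln(6) + ln(7) ≈ 3.738.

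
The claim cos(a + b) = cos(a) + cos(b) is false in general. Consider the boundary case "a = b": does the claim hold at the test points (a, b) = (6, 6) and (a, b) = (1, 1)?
At (6, 6): LHS = cos(12) ≈ 0.8439 ≠ RHS = 2·cos(6) ≈ 1.92
At (1, 1): LHS = cos(2) ≈ -0.4161 ≠ RHS = 2·cos(1) ≈ 1.081

Answer: No, fails at both test points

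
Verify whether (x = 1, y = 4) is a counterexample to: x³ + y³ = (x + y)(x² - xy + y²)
No

Substituting x = 1, y = 4:
LHS = 1³ + 4³ = 65
RHS = (1 + 4)(1² - 1·4 + 4²) = 65

The sides agree, so this pair does not disprove the claim.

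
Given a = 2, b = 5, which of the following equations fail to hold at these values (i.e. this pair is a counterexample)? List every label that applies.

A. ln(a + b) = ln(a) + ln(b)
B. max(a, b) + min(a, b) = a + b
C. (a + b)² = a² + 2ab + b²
A

Evaluating each claim at the given values:
A. LHS = ln(7) ≈ 1.946, RHS = ln(2) + ln(5) ≈ 2.303 → fails here (LHS ≠ RHS)
B. LHS = 7, RHS = 7 → holds here (LHS = RHS)
C. LHS = 49, RHS = 49 → holds here (LHS = RHS)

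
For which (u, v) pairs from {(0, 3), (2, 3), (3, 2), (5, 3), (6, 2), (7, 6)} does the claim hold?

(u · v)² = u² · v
Testing each pair:
(0, 3): LHS = 0, RHS = 0 → holds
(2, 3): LHS = 36, RHS = 12 → fails
(3, 2): LHS = 36, RHS = 18 → fails
(5, 3): LHS = 225, RHS = 75 → fails
(6, 2): LHS = 144, RHS = 72 → fails
(7, 6): LHS = 1764, RHS = 294 → fails

1 of 6 pairs satisfies the claim.

Answer: (0, 3)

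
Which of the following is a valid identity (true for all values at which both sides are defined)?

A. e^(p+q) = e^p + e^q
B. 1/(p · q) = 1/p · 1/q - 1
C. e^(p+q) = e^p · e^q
C

A: fails at (3, 4) — LHS = e^7 ≈ 1097, RHS = e^3 + e^4 ≈ 74.68.
B: fails at (5, 5) — LHS = 1/25, RHS = -24/25.
C: holds — e.g. at (4, 4), both sides equal e^8 ≈ 2981.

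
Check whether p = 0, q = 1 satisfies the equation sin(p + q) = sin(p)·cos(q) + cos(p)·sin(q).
Substituting p = 0, q = 1:

LHS = sin(0 + 1) = sin(1) ≈ 0.8415
RHS = sin(0)·cos(1) + cos(0)·sin(1) = sin(1) ≈ 0.8415

LHS = RHS, so the equation holds at this point.

Answer: Holds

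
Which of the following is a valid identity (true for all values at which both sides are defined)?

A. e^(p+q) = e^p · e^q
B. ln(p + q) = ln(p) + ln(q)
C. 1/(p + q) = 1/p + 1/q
A

A: holds — e.g. at (1, 1), both sides equal e^2 ≈ 7.389.
B: fails at (1, 4) — LHS = ln(5) ≈ 1.609, RHS = ln(4) ≈ 1.386.
C: fails at (3, 5) — LHS = 1/8, RHS = 8/15.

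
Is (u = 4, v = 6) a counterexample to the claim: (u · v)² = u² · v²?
Substituting u = 4, v = 6:
LHS = (4 · 6)² = 576
RHS = 4² · 6² = 576

The sides agree, so this pair does not disprove the claim.

Answer: No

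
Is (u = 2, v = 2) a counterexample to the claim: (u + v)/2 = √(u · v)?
No

Substituting u = 2, v = 2:
LHS = (2 + 2)/2 = 2
RHS = √(2 · 2) = 2

The sides agree, so this pair does not disprove the claim.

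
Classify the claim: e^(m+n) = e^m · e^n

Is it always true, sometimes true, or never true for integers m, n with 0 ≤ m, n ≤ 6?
The identity holds for every pair in the range. For instance at (m, n) = (3, 2): both sides equal e^5 ≈ 148.4.

Answer: Always true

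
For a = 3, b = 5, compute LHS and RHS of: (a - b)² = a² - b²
LHS = (3 - 5)² = 4
RHS = 3² - 5² = -16

LHS ≠ RHS, so the equation does not hold here.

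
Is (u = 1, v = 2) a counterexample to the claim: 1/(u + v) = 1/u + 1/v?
Yes

Substituting u = 1, v = 2:
LHS = 1/(1 + 2) = 1/3
RHS = 1/1 + 1/2 = 3/2

Since LHS ≠ RHS, this pair disproves the claim.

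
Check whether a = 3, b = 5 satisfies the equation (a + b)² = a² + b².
Fails

Substituting a = 3, b = 5:

LHS = (3 + 5)² = 64
RHS = 3² + 5² = 34

LHS ≠ RHS, so the equation does not hold at this point.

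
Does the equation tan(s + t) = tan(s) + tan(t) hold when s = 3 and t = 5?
Fails

Substituting s = 3, t = 5:

LHS = tan(3 + 5) = tan(8) ≈ -6.8
RHS = tan(3) + tan(5) ≈ -3.523

LHS ≠ RHS, so the equation does not hold at this point.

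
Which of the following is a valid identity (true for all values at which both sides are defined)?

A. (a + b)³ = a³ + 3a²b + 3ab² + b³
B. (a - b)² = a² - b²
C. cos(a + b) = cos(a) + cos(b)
A: holds — e.g. at (2, 5), both sides equal 343.
B: fails at (1, 3) — LHS = 4, RHS = -8.
C: fails at (5, 8) — LHS = cos(13) ≈ 0.9074, RHS = cos(8) + cos(5) ≈ 0.1382.

Answer: A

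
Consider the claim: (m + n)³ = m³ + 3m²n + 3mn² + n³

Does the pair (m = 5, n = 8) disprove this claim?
Substituting m = 5, n = 8:
LHS = (5 + 8)³ = 2197
RHS = 5³ + 3·5²·8 + 3·5·8² + 8³ = 2197

The sides agree, so this pair does not disprove the claim.

Answer: No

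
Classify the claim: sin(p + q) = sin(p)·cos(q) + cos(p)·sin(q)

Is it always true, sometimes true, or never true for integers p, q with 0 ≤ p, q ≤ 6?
The identity holds for every pair in the range. For instance at (p, q) = (2, 0): both sides equal sin(2) ≈ 0.9093.

Answer: Always true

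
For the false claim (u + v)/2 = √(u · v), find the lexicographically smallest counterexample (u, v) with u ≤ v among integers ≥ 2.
(u, v) = (2, 3)

At (2, 2): both sides equal 2, so it holds there.

Substituting (2, 3) into the claim:
LHS = (2 + 3)/2 = 5/2
RHS = √(2 · 3) = √(6) ≈ 2.449

Since LHS ≠ RHS, this pair disproves the claim, and no lexicographically smaller pair (u ≤ v, integers ≥ 2) does.

For instance (2, 5) is also a counterexample (LHS = 7/2, RHS = √(10) ≈ 3.162), but it's lexicographically larger.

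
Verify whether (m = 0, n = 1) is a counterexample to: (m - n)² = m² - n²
Yes

Substituting m = 0, n = 1:
LHS = (0 - 1)² = 1
RHS = 0² - 1² = -1

Since LHS ≠ RHS, this pair disproves the claim.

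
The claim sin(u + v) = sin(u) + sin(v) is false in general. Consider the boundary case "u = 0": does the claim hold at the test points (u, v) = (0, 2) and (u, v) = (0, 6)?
Yes, holds at both test points

At (0, 2): LHS = sin(2) ≈ 0.9093, RHS = sin(2) ≈ 0.9093 → equal
At (0, 6): LHS = sin(6) ≈ -0.2794, RHS = sin(6) ≈ -0.2794 → equal

So the claim does hold at both of these boundary points, even though it is not an identity.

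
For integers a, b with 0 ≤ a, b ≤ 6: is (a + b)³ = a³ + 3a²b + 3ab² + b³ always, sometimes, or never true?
The identity holds for every pair in the range. For instance at (a, b) = (0, 2): both sides equal 8.

Answer: Always true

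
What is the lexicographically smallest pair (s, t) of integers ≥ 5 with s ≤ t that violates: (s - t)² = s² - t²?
At (5, 5): both sides equal 0, so it holds there.

Substituting (5, 6) into the claim:
LHS = (5 - 6)² = 1
RHS = 5² - 6² = -11

Since LHS ≠ RHS, this pair disproves the claim, and no lexicographically smaller pair (s ≤ t, integers ≥ 5) does.

For instance (6, 9) is also a counterexample (LHS = 9, RHS = -45), but it's lexicographically larger.

Answer: (s, t) = (5, 6)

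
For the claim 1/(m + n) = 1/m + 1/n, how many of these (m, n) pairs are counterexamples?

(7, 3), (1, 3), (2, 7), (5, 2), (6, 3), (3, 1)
Testing each pair:
(7, 3): LHS = 1/10, RHS = 10/21 → counterexample
(1, 3): LHS = 1/4, RHS = 4/3 → counterexample
(2, 7): LHS = 1/9, RHS = 9/14 → counterexample
(5, 2): LHS = 1/7, RHS = 7/10 → counterexample
(6, 3): LHS = 1/9, RHS = 1/2 → counterexample
(3, 1): LHS = 1/4, RHS = 4/3 → counterexample

That makes 6 counterexamples.

Answer: 6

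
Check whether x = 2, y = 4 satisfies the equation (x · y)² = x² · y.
Fails

Substituting x = 2, y = 4:

LHS = (2 · 4)² = 64
RHS = 2² · 4 = 16

LHS ≠ RHS, so the equation does not hold at this point.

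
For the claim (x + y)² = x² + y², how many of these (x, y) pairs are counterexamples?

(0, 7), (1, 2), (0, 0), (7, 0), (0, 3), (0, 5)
1

Testing each pair:
(0, 7): LHS = 49, RHS = 49 → satisfies claim
(1, 2): LHS = 9, RHS = 5 → counterexample
(0, 0): LHS = 0, RHS = 0 → satisfies claim
(7, 0): LHS = 49, RHS = 49 → satisfies claim
(0, 3): LHS = 9, RHS = 9 → satisfies claim
(0, 5): LHS = 25, RHS = 25 → satisfies claim

That makes 1 counterexample.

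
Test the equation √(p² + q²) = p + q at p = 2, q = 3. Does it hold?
Substituting p = 2, q = 3:

LHS = √(2² + 3²) = √(13) ≈ 3.606
RHS = 2 + 3 = 5

LHS ≠ RHS, so the equation does not hold at this point.

Answer: Fails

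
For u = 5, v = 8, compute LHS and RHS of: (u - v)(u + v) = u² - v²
LHS = (5 - 8)(5 + 8) = -39
RHS = 5² - 8² = -39

LHS = RHS: the two sides agree.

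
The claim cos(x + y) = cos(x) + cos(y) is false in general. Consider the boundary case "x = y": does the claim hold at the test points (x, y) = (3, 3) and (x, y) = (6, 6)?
No, fails at both test points

At (3, 3): LHS = cos(6) ≈ 0.9602 ≠ RHS = 2·cos(3) ≈ -1.98
At (6, 6): LHS = cos(12) ≈ 0.8439 ≠ RHS = 2·cos(6) ≈ 1.92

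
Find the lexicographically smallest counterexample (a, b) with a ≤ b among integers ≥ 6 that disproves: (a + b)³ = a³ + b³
(a, b) = (6, 6)

Substituting (6, 6) into the claim:
LHS = (6 + 6)³ = 1728
RHS = 6³ + 6³ = 432

Since LHS ≠ RHS, this pair disproves the claim, and no lexicographically smaller pair (a ≤ b, integers ≥ 6) does.

For instance (11, 11) is also a counterexample (LHS = 10648, RHS = 2662), but it's lexicographically larger.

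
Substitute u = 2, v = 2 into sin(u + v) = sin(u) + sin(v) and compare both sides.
LHS = sin(2 + 2) = sin(4) ≈ -0.7568
RHS = sin(2) + sin(2) = 2·sin(2) ≈ 1.819

LHS ≠ RHS (they differ by about 2.575), so the equation does not hold here.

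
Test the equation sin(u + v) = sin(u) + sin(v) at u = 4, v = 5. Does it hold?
Substituting u = 4, v = 5:

LHS = sin(4 + 5) = sin(9) ≈ 0.4121
RHS = sin(4) + sin(5) ≈ -1.716

LHS ≠ RHS, so the equation does not hold at this point.

Answer: Fails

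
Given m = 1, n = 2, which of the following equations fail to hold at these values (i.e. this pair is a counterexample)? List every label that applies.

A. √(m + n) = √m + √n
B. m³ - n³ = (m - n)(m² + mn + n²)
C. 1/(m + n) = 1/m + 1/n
A, C

Evaluating each claim at the given values:
A. LHS = √(3) ≈ 1.732, RHS = 1 + √(2) ≈ 2.414 → fails here (LHS ≠ RHS)
B. LHS = -7, RHS = -7 → holds here (LHS = RHS)
C. LHS = 1/3, RHS = 3/2 → fails here (LHS ≠ RHS)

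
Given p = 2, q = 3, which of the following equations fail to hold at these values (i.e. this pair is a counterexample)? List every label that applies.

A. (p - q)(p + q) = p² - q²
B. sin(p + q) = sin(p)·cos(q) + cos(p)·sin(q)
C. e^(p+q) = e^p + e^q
Evaluating each claim at the given values:
A. LHS = -5, RHS = -5 → holds here (LHS = RHS)
B. LHS = sin(5) ≈ -0.9589, RHS = sin(2)·cos(3) + sin(3)·cos(2) ≈ -0.9589 → holds here (LHS = RHS)
C. LHS = e^5 ≈ 148.4, RHS = e^2 + e^3 ≈ 27.47 → fails here (LHS ≠ RHS)

Answer: C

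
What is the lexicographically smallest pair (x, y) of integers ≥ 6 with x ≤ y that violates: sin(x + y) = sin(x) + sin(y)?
(x, y) = (6, 6)

Substituting (6, 6) into the claim:
LHS = sin(6 + 6) = sin(12) ≈ -0.5366
RHS = sin(6) + sin(6) = 2·sin(6) ≈ -0.5588

Since LHS ≠ RHS, this pair disproves the claim, and no lexicographically smaller pair (x ≤ y, integers ≥ 6) does.

For instance (8, 12) is also a counterexample (LHS = sin(20) ≈ 0.9129, RHS = sin(12) + sin(8) ≈ 0.4528), but it's lexicographically larger.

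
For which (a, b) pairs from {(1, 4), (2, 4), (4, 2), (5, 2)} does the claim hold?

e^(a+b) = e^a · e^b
Testing each pair:
(1, 4): LHS = e^5 ≈ 148.4, RHS = e^5 ≈ 148.4 → holds
(2, 4): LHS = e^6 ≈ 403.4, RHS = e^6 ≈ 403.4 → holds
(4, 2): LHS = e^6 ≈ 403.4, RHS = e^6 ≈ 403.4 → holds
(5, 2): LHS = e^7 ≈ 1097, RHS = e^7 ≈ 1097 → holds

Every pair satisfies the claim.

Answer: All pairs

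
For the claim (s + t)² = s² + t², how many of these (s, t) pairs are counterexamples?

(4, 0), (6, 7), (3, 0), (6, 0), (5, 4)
Testing each pair:
(4, 0): LHS = 16, RHS = 16 → satisfies claim
(6, 7): LHS = 169, RHS = 85 → counterexample
(3, 0): LHS = 9, RHS = 9 → satisfies claim
(6, 0): LHS = 36, RHS = 36 → satisfies claim
(5, 4): LHS = 81, RHS = 41 → counterexample

That makes 2 counterexamples.

Answer: 2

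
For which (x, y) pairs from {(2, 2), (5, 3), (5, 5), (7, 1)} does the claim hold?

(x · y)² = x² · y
(7, 1)

Testing each pair:
(2, 2): LHS = 16, RHS = 8 → fails
(5, 3): LHS = 225, RHS = 75 → fails
(5, 5): LHS = 625, RHS = 125 → fails
(7, 1): LHS = 49, RHS = 49 → holds

1 of 4 pairs satisfies the claim.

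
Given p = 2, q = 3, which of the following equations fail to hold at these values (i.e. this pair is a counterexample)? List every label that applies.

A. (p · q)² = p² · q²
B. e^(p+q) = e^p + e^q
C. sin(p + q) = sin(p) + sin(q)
B, C

Evaluating each claim at the given values:
A. LHS = 36, RHS = 36 → holds here (LHS = RHS)
B. LHS = e^5 ≈ 148.4, RHS = e^2 + e^3 ≈ 27.47 → fails here (LHS ≠ RHS)
C. LHS = sin(5) ≈ -0.9589, RHS = sin(3) + sin(2) ≈ 1.05 → fails here (LHS ≠ RHS)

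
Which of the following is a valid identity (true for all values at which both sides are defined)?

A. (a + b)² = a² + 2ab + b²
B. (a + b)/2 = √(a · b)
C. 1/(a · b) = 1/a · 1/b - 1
A

A: holds — e.g. at (1, 4), both sides equal 25.
B: fails at (6, 7) — LHS = 13/2, RHS = √(42) ≈ 6.481.
C: fails at (1, 5) — LHS = 1/5, RHS = -4/5.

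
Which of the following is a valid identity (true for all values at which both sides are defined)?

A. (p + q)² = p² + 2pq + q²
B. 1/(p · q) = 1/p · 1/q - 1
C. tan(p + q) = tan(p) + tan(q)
A

A: holds — e.g. at (4, 4), both sides equal 64.
B: fails at (5, 5) — LHS = 1/25, RHS = -24/25.
C: fails at (5, 5) — LHS = tan(10) ≈ 0.6484, RHS = 2·tan(5) ≈ -6.761.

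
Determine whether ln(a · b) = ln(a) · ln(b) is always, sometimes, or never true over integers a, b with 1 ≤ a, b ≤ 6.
It holds at (a, b) = (1, 1) (both sides equal 0), but fails at (a, b) = (5, 3) (LHS = ln(15) ≈ 2.708, RHS = ln(3)·ln(5) ≈ 1.768).

Answer: Sometimes true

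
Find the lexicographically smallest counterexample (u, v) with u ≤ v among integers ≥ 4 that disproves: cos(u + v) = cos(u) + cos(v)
(u, v) = (4, 4)

Substituting (4, 4) into the claim:
LHS = cos(4 + 4) = cos(8) ≈ -0.1455
RHS = cos(4) + cos(4) = 2·cos(4) ≈ -1.307

Since LHS ≠ RHS, this pair disproves the claim, and no lexicographically smaller pair (u ≤ v, integers ≥ 4) does.

For instance (6, 11) is also a counterexample (LHS = cos(17) ≈ -0.2752, RHS = cos(11) + cos(6) ≈ 0.9646), but it's lexicographically larger.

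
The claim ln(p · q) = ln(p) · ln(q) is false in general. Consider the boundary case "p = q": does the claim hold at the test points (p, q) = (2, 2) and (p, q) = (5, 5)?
At (2, 2): LHS = ln(4) ≈ 1.386 ≠ RHS = ln(2)² ≈ 0.4805
At (5, 5): LHS = ln(25) ≈ 3.219 ≠ RHS = ln(5)² ≈ 2.59

Answer: No, fails at both test points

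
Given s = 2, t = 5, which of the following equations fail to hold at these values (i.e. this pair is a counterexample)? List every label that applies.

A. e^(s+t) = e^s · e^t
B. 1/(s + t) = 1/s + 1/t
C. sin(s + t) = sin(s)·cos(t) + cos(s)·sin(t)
B

Evaluating each claim at the given values:
A. LHS = e^7 ≈ 1097, RHS = e^7 ≈ 1097 → holds here (LHS = RHS)
B. LHS = 1/7, RHS = 7/10 → fails here (LHS ≠ RHS)
C. LHS = sin(7) ≈ 0.657, RHS = sin(2)·cos(5) + sin(5)·cos(2) ≈ 0.657 → holds here (LHS = RHS)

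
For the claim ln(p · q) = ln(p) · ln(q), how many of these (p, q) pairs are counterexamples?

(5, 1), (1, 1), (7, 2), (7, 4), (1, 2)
Testing each pair:
(5, 1): LHS = ln(5) ≈ 1.609, RHS = 0 → counterexample
(1, 1): LHS = 0, RHS = 0 → satisfies claim
(7, 2): LHS = ln(14) ≈ 2.639, RHS = ln(2)·ln(7) ≈ 1.349 → counterexample
(7, 4): LHS = ln(28) ≈ 3.332, RHS = ln(4)·ln(7) ≈ 2.698 → counterexample
(1, 2): LHS = ln(2) ≈ 0.6931, RHS = 0 → counterexample

That makes 4 counterexamples.

Answer: 4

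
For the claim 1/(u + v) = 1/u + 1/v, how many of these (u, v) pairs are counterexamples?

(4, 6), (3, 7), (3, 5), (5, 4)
4

Testing each pair:
(4, 6): LHS = 1/10, RHS = 5/12 → counterexample
(3, 7): LHS = 1/10, RHS = 10/21 → counterexample
(3, 5): LHS = 1/8, RHS = 8/15 → counterexample
(5, 4): LHS = 1/9, RHS = 9/20 → counterexample

That makes 4 counterexamples.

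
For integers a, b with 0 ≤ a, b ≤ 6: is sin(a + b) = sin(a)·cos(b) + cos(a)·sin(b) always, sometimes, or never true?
Always true

The identity holds for every pair in the range. For instance at (a, b) = (4, 3): both sides equal sin(7) ≈ 0.657.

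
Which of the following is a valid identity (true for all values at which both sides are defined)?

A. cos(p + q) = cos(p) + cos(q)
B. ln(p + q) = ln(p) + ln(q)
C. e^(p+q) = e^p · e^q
C

A: fails at (5, 8) — LHS = cos(13) ≈ 0.9074, RHS = cos(8) + cos(5) ≈ 0.1382.
B: fails at (2, 5) — LHS = ln(7) ≈ 1.946, RHS = ln(2) + ln(5) ≈ 2.303.
C: holds — e.g. at (1, 3), both sides equal e^4 ≈ 54.6.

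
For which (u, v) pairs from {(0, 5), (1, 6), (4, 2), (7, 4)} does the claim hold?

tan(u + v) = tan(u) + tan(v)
(0, 5)

Testing each pair:
(0, 5): LHS = tan(5) ≈ -3.381, RHS = tan(5) ≈ -3.381 → holds
(1, 6): LHS = tan(7) ≈ 0.8714, RHS = tan(6) + tan(1) ≈ 1.266 → fails
(4, 2): LHS = tan(6) ≈ -0.291, RHS = tan(2) + tan(4) ≈ -1.027 → fails
(7, 4): LHS = tan(11) ≈ -226, RHS = tan(7) + tan(4) ≈ 2.029 → fails

1 of 4 pairs satisfies the claim.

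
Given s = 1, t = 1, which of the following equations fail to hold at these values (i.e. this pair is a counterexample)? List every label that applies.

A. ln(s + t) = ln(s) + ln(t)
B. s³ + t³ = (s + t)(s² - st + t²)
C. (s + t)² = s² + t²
A, C

Evaluating each claim at the given values:
A. LHS = ln(2) ≈ 0.6931, RHS = 0 → fails here (LHS ≠ RHS)
B. LHS = 2, RHS = 2 → holds here (LHS = RHS)
C. LHS = 4, RHS = 2 → fails here (LHS ≠ RHS)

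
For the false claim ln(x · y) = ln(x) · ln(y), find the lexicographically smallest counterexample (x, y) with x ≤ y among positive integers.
(x, y) = (1, 2)

Substituting (1, 2) into the claim:
LHS = ln(1 · 2) = ln(2) ≈ 0.6931
RHS = ln(1) · ln(2) = 0

Since LHS ≠ RHS, this pair disproves the claim, and no lexicographically smaller pair (x ≤ y, positive integers) does.

For instance (4, 7) is also a counterexample (LHS = ln(28) ≈ 3.332, RHS = ln(4)·ln(7) ≈ 2.698), but it's lexicographically larger.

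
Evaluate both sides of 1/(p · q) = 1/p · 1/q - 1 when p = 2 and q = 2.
LHS = 1/(2 · 2) = 1/4
RHS = 1/2 · 1/2 - 1 = -3/4

LHS ≠ RHS, so the equation does not hold here.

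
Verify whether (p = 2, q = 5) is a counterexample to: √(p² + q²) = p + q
Substituting p = 2, q = 5:
LHS = √(2² + 5²) = √(29) ≈ 5.385
RHS = 2 + 5 = 7

Since LHS ≠ RHS, this pair disproves the claim.

Answer: Yes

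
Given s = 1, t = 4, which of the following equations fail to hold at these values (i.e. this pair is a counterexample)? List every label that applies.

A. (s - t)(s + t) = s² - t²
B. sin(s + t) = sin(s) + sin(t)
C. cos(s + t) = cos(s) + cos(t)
Evaluating each claim at the given values:
A. LHS = -15, RHS = -15 → holds here (LHS = RHS)
B. LHS = sin(5) ≈ -0.9589, RHS = sin(4) + sin(1) ≈ 0.08467 → fails here (LHS ≠ RHS)
C. LHS = cos(5) ≈ 0.2837, RHS = cos(4) + cos(1) ≈ -0.1133 → fails here (LHS ≠ RHS)

Answer: B, C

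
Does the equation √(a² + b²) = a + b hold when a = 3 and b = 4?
Substituting a = 3, b = 4:

LHS = √(3² + 4²) = 5
RHS = 3 + 4 = 7

LHS ≠ RHS, so the equation does not hold at this point.

Answer: Fails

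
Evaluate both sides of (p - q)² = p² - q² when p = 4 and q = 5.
LHS = (4 - 5)² = 1
RHS = 4² - 5² = -9

LHS ≠ RHS, so the equation does not hold here.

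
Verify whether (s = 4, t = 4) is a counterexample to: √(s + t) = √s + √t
Yes

Substituting s = 4, t = 4:
LHS = √(4 + 4) = 2·√(2) ≈ 2.828
RHS = √4 + √4 = 4

Since LHS ≠ RHS, this pair disproves the claim.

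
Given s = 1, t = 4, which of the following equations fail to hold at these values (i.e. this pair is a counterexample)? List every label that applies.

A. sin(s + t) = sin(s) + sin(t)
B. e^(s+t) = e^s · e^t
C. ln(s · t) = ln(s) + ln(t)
A

Evaluating each claim at the given values:
A. LHS = sin(5) ≈ -0.9589, RHS = sin(4) + sin(1) ≈ 0.08467 → fails here (LHS ≠ RHS)
B. LHS = e^5 ≈ 148.4, RHS = e^5 ≈ 148.4 → holds here (LHS = RHS)
C. LHS = ln(4) ≈ 1.386, RHS = ln(4) ≈ 1.386 → holds here (LHS = RHS)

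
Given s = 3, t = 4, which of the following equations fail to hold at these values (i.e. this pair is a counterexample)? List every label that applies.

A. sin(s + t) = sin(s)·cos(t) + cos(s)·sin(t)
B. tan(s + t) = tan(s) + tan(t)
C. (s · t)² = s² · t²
B

Evaluating each claim at the given values:
A. LHS = sin(7) ≈ 0.657, RHS = sin(3)·cos(4) + sin(4)·cos(3) ≈ 0.657 → holds here (LHS = RHS)
B. LHS = tan(7) ≈ 0.8714, RHS = tan(3) + tan(4) ≈ 1.015 → fails here (LHS ≠ RHS)
C. LHS = 144, RHS = 144 → holds here (LHS = RHS)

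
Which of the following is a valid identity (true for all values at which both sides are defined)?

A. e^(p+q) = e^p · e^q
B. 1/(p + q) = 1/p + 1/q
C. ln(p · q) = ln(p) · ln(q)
A: holds — e.g. at (4, 4), both sides equal e^8 ≈ 2981.
B: fails at (1, 1) — LHS = 1/2, RHS = 2.
C: fails at (3, 3) — LHS = ln(9) ≈ 2.197, RHS = ln(3)² ≈ 1.207.

Answer: A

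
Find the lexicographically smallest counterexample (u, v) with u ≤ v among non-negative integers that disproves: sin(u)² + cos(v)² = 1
Substituting (0, 1) into the claim:
LHS = sin(0)² + cos(1)² = cos(1)² ≈ 0.2919
RHS = 1

Since LHS ≠ RHS, this pair disproves the claim, and no lexicographically smaller pair (u ≤ v, non-negative integers) does.

For instance (1, 2) is also a counterexample (LHS = cos(2)² + sin(1)² ≈ 0.8813, RHS = 1), but it's lexicographically larger.

Answer: (u, v) = (0, 1)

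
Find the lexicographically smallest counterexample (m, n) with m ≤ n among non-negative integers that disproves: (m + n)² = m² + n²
(m, n) = (1, 1)

At (0, 4): both sides equal 16, so it holds there.

Substituting (1, 1) into the claim:
LHS = (1 + 1)² = 4
RHS = 1² + 1² = 2

Since LHS ≠ RHS, this pair disproves the claim, and no lexicographically smaller pair (m ≤ n, non-negative integers) does.

For instance (3, 7) is also a counterexample (LHS = 100, RHS = 58), but it's lexicographically larger.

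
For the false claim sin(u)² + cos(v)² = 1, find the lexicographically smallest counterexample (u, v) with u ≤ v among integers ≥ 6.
(u, v) = (6, 7)

At (6, 6): both sides equal 1, so it holds there.

Substituting (6, 7) into the claim:
LHS = sin(6)² + cos(7)² ≈ 0.6464
RHS = 1

Since LHS ≠ RHS, this pair disproves the claim, and no lexicographically smaller pair (u ≤ v, integers ≥ 6) does.

For instance (11, 12) is also a counterexample (LHS = cos(12)² + sin(11)² ≈ 1.712, RHS = 1), but it's lexicographically larger.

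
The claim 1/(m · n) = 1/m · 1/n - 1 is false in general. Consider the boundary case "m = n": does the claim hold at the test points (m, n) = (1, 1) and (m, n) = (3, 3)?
No, fails at both test points

At (1, 1): LHS = 1 ≠ RHS = 0
At (3, 3): LHS = 1/9 ≠ RHS = -8/9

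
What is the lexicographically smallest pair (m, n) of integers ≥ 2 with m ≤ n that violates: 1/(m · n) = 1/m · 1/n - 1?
Substituting (2, 2) into the claim:
LHS = 1/(2 · 2) = 1/4
RHS = 1/2 · 1/2 - 1 = -3/4

Since LHS ≠ RHS, this pair disproves the claim, and no lexicographically smaller pair (m ≤ n, integers ≥ 2) does.

For instance (6, 9) is also a counterexample (LHS = 1/54, RHS = -53/54), but it's lexicographically larger.

Answer: (m, n) = (2, 2)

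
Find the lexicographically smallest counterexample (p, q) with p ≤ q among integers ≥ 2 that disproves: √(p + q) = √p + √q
Substituting (2, 2) into the claim:
LHS = √(2 + 2) = 2
RHS = √2 + √2 = 2·√(2) ≈ 2.828

Since LHS ≠ RHS, this pair disproves the claim, and no lexicographically smaller pair (p ≤ q, integers ≥ 2) does.

For instance (5, 8) is also a counterexample (LHS = √(13) ≈ 3.606, RHS = √(5) + 2·√(2) ≈ 5.064), but it's lexicographically larger.

Answer: (p, q) = (2, 2)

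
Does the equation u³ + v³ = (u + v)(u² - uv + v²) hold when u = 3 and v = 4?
Holds

Substituting u = 3, v = 4:

LHS = 3³ + 4³ = 91
RHS = (3 + 4)(3² - 3·4 + 4²) = 91

LHS = RHS, so the equation holds at this point.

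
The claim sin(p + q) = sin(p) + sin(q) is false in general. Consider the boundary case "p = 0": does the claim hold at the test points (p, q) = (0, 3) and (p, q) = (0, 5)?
Yes, holds at both test points

At (0, 3): LHS = sin(3) ≈ 0.1411, RHS = sin(3) ≈ 0.1411 → equal
At (0, 5): LHS = sin(5) ≈ -0.9589, RHS = sin(5) ≈ -0.9589 → equal

So the claim does hold at both of these boundary points, even though it is not an identity.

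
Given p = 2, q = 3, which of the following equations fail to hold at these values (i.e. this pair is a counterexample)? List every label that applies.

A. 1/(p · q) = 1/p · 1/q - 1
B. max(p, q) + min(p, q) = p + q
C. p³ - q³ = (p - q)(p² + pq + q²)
A

Evaluating each claim at the given values:
A. LHS = 1/6, RHS = -5/6 → fails here (LHS ≠ RHS)
B. LHS = 5, RHS = 5 → holds here (LHS = RHS)
C. LHS = -19, RHS = -19 → holds here (LHS = RHS)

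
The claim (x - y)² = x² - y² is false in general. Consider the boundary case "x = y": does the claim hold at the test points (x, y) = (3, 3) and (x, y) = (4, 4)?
Yes, holds at both test points

At (3, 3): LHS = 0, RHS = 0 → equal
At (4, 4): LHS = 0, RHS = 0 → equal

So the claim does hold at both of these boundary points, even though it is not an identity.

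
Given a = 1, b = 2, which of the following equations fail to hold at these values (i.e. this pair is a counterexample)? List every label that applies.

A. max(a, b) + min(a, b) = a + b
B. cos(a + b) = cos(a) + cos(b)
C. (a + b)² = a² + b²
B, C

Evaluating each claim at the given values:
A. LHS = 3, RHS = 3 → holds here (LHS = RHS)
B. LHS = cos(3) ≈ -0.99, RHS = cos(2) + cos(1) ≈ 0.1242 → fails here (LHS ≠ RHS)
C. LHS = 9, RHS = 5 → fails here (LHS ≠ RHS)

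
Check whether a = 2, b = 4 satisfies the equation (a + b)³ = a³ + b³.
Substituting a = 2, b = 4:

LHS = (2 + 4)³ = 216
RHS = 2³ + 4³ = 72

LHS ≠ RHS, so the equation does not hold at this point.

Answer: Fails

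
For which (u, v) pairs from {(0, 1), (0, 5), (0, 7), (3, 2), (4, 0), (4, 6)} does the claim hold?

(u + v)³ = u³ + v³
(0, 1), (0, 5), (0, 7), (4, 0)

Testing each pair:
(0, 1): LHS = 1, RHS = 1 → holds
(0, 5): LHS = 125, RHS = 125 → holds
(0, 7): LHS = 343, RHS = 343 → holds
(3, 2): LHS = 125, RHS = 35 → fails
(4, 0): LHS = 64, RHS = 64 → holds
(4, 6): LHS = 1000, RHS = 280 → fails

4 of 6 pairs satisfy the claim.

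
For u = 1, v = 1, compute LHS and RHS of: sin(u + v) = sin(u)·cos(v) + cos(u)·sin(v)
LHS = sin(1 + 1) = sin(2) ≈ 0.9093
RHS = sin(1)·cos(1) + cos(1)·sin(1) = 2·sin(1)·cos(1) ≈ 0.9093

LHS = RHS: the two sides agree.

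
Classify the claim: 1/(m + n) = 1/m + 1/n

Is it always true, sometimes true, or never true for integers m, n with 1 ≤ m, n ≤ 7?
The claim fails for every pair in the range. For instance at (m, n) = (7, 3): LHS = 1/10, RHS = 10/21.

Answer: Never true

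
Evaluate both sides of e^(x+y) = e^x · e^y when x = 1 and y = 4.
LHS = e^(1+4) = e^5 ≈ 148.4
RHS = e^1 · e^4 = e^5 ≈ 148.4

LHS = RHS: the two sides agree.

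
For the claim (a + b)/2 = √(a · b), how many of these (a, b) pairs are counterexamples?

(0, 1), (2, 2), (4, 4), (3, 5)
2

Testing each pair:
(0, 1): LHS = 1/2, RHS = 0 → counterexample
(2, 2): LHS = 2, RHS = 2 → satisfies claim
(4, 4): LHS = 4, RHS = 4 → satisfies claim
(3, 5): LHS = 4, RHS = √(15) ≈ 3.873 → counterexample

That makes 2 counterexamples.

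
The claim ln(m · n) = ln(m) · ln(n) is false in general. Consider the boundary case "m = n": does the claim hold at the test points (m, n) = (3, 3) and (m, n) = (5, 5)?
No, fails at both test points

At (3, 3): LHS = ln(9) ≈ 2.197 ≠ RHS = ln(3)² ≈ 1.207
At (5, 5): LHS = ln(25) ≈ 3.219 ≠ RHS = ln(5)² ≈ 2.59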